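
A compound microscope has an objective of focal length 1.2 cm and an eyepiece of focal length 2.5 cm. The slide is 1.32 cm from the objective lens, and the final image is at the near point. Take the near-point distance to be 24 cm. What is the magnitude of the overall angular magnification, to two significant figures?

110

Objective: 1/d_i = 1/f_obj - 1/d_o = 1/1.2 - 1/1.32 = 0.07576 cm^-1, so d_i = 13.200 cm.
m_obj = -d_i/d_o = -13.200/1.32 = -10.000.
Eyepiece angular magnification (image at near point): M_eye = 1 + D/f_e = 1 + 24/2.5 = 10.600.
Overall M = m_obj x M_eye = (-10.000)(10.600) = -106.00.
|M| = 106.00.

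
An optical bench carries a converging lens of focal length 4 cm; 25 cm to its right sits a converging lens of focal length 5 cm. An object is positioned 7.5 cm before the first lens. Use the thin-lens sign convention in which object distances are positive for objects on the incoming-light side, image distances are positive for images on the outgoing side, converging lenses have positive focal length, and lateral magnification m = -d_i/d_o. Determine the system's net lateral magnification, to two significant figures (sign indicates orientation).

0.50

First lens: d_i1 = 1/(1/4 - 1/7.5) = 8.571 cm.
m_1 = -(8.571)/7.5 = -1.1429.
Object distance for lens 2: d_o2 = 25 - 8.571 = 16.429 cm.
Second lens: d_i2 = 1/(1/5 - 1/(16.429)) = 7.187 cm.
m_2 = -(7.187)/(16.429) = -0.4375.
Overall magnification: m = m_1 m_2 = 0.5000.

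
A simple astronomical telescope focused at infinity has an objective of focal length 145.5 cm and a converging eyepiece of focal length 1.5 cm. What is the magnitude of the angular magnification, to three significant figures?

97.0

|M| = f_obj/|f_eye| = 145.5/1.5 = 97.000.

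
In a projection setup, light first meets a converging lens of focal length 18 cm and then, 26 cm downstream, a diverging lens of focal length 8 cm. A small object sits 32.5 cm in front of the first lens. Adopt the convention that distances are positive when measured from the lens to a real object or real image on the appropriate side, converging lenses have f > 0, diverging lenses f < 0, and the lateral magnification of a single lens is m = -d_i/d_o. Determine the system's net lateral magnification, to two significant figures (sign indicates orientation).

1.6

First lens: d_i1 = 1/(1/18 - 1/32.5) = 40.345 cm.
m_1 = -(40.345)/32.5 = -1.2414.
Since 40.345 cm > 26 cm, the first image lies past the second lens and serves as a virtual object: d_o2 = L - d_i1 = -14.345 cm.
Second lens: d_i2 = 1/(1/(-8) - 1/(-14.345)) = -18.087 cm.
m_2 = -(-18.087)/(-14.345) = -1.2609.
The system's lateral magnification is m_1 m_2 = (-1.2414)(-1.2609) = 1.5652.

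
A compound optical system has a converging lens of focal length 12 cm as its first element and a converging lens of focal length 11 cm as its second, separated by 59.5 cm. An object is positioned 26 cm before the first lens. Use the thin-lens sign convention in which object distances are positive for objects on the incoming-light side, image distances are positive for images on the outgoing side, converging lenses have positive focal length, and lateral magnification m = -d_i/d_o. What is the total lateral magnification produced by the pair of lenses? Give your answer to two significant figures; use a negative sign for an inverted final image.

0.36

Applying the thin-lens equation to the first lens, 1/12 = 1/26 + 1/d_i1, which gives d_i1 = 22.286 cm.
Its lateral magnification is m_1 = -d_i1/d_o1 = -(22.286)/26 = -0.8571.
The intermediate image is 22.286 cm to the right of lens 1, so d_o2 = L - d_i1 = 59.5 - 22.286 = 37.214 cm.
Applying the thin-lens equation again with f_2 = 11 cm and d_o2 = 37.214 cm gives d_i2 = 15.616 cm.
m_2 = -(15.616)/(37.214) = -0.4196.
The system's lateral magnification is m_1 m_2 = (-0.8571)(-0.4196) = 0.3597.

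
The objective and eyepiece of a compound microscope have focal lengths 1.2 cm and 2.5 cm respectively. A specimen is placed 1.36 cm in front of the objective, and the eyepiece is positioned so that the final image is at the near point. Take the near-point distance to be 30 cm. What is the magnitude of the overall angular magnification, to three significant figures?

Objective: 1/d_i = 1/f_obj - 1/d_o = 1/1.2 - 1/1.36 = 0.09804 cm^-1, so d_i = 10.200 cm.
m_obj = -d_i/d_o = -10.200/1.36 = -7.500.
Eyepiece angular magnification (image at near point): M_eye = 1 + D/f_e = 1 + 30/2.5 = 13.000.
Overall M = m_obj x M_eye = (-7.500)(13.000) = -97.50.
|M| = 97.50.

97.5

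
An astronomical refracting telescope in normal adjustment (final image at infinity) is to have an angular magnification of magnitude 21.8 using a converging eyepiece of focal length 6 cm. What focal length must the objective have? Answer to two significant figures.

|M| = f_obj/|f_eye|, so f_obj = |M| x |f_eye| = 21.8 x 6 = 130.800 cm.

130 cm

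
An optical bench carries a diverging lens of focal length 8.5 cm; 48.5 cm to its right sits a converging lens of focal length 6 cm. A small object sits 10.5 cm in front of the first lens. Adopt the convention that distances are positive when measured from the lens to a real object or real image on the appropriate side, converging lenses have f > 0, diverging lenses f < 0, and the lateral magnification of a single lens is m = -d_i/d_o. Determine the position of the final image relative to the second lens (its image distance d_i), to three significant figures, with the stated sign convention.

6.76 cm

Applying the thin-lens equation to the first lens, 1/(-8.5) = 1/10.5 + 1/d_i1, which gives d_i1 = -4.697 cm.
The intermediate image is virtual, 4.697 cm to the left of lens 1, so d_o2 = L - d_i1 = 48.5 - (-4.697) = 53.197 cm.
Applying the thin-lens equation again with f_2 = 6 cm and d_o2 = 53.197 cm gives d_i2 = 6.763 cm.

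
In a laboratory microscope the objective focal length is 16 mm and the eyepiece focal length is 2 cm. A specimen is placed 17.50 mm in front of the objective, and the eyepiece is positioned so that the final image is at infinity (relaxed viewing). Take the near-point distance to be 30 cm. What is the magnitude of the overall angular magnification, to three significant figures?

160

Convert to cm: f_obj = 16 mm = 1.6 cm; d_o = 17.50 mm = 1.75 cm.
Objective: 1/d_i = 1/f_obj - 1/d_o = 1/1.6 - 1/1.75 = 0.05357 cm^-1, so d_i = 18.667 cm.
m_obj = -d_i/d_o = -18.667/1.75 = -10.667.
Eyepiece angular magnification (image at infinity): M_eye = D/f_e = 30/2 = 15.000.
Overall M = m_obj x M_eye = (-10.667)(15.000) = -160.00.
|M| = 160.00.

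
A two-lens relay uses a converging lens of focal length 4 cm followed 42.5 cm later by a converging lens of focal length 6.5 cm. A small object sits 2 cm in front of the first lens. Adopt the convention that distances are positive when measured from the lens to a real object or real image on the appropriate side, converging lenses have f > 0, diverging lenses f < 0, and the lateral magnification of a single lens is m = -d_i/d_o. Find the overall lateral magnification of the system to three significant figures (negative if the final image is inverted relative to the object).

Applying the thin-lens equation to the first lens, 1/4 = 1/2 + 1/d_i1, which gives d_i1 = -4.000 cm.
Its lateral magnification is m_1 = -d_i1/d_o1 = -(-4.000)/2 = 2.0000.
With d_i1 < 0 the first image is virtual and lies on the object side; the object distance for lens 2 is d_o2 = 42.5 - (-4.000) = 46.500 cm.
Applying the thin-lens equation again with f_2 = 6.5 cm and d_o2 = 46.500 cm gives d_i2 = 7.556 cm.
m_2 = -(7.556)/(46.500) = -0.1625.
The system's lateral magnification is m_1 m_2 = (2.0000)(-0.1625) = -0.3250.

-0.325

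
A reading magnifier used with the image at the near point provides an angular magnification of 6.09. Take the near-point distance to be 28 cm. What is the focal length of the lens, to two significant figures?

For the image at the near point, M = 1 + D/f.
f = D/(M - 1) = 28/(6.09 - 1) = 5.501 cm.

5.5 cm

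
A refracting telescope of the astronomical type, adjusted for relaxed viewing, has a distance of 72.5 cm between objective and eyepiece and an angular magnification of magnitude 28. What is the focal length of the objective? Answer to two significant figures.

In normal adjustment the tube length equals f_obj + f_eye and |M| = f_obj/f_eye.
So f_obj = 28 f_eye and 28 f_eye + f_eye = 72.5 cm, giving f_eye = 72.5/29 = 2.500 cm and f_obj = 70.000 cm.

70 cm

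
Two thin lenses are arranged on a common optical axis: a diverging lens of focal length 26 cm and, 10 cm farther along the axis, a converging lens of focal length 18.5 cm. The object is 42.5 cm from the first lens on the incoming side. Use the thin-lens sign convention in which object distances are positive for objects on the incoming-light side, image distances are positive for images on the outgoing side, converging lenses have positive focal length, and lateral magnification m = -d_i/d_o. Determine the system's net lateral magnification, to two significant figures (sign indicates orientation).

-0.92

First lens: d_i1 = 1/(1/(-26) - 1/42.5) = -16.131 cm.
m_1 = -(-16.131)/42.5 = 0.3796.
The intermediate image is virtual, 16.131 cm to the left of lens 1, so d_o2 = L - d_i1 = 10 - (-16.131) = 26.131 cm.
Second lens: d_i2 = 1/(1/18.5 - 1/(26.131)) = 63.348 cm.
m_2 = -(63.348)/(26.131) = -2.4242.
The system's lateral magnification is m_1 m_2 = (0.3796)(-2.4242) = -0.9201.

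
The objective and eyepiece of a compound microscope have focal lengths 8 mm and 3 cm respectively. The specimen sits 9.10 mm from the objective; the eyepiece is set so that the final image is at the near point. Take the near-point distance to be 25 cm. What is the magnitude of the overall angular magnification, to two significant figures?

Convert to cm: f_obj = 8 mm = 0.8 cm; d_o = 9.10 mm = 0.91 cm.
Objective: 1/d_i = 1/f_obj - 1/d_o = 1/0.8 - 1/0.91 = 0.15110 cm^-1, so d_i = 6.618 cm.
m_obj = -d_i/d_o = -6.618/0.91 = -7.273.
Eyepiece angular magnification (image at near point): M_eye = 1 + D/f_e = 1 + 25/3 = 9.333.
Overall M = m_obj x M_eye = (-7.273)(9.333) = -67.88.
|M| = 67.88.

68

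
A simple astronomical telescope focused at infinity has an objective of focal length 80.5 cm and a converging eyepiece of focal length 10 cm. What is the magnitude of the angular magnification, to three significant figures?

|M| = f_obj/|f_eye| = 80.5/10 = 8.050.

8.05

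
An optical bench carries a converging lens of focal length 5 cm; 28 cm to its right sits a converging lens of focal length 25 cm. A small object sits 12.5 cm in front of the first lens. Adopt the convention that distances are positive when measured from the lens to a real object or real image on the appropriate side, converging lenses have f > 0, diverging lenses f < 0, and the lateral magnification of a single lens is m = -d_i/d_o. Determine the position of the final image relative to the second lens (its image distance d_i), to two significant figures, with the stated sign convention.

-92 cm

First lens: d_i1 = 1/(1/5 - 1/12.5) = 8.333 cm.
That image sits 19.667 cm in front of the second lens, so d_o2 = 19.667 cm.
Second lens: d_i2 = 1/(1/25 - 1/(19.667)) = -92.188 cm.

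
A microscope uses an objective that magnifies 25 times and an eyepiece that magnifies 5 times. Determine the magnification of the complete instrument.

125

The overall magnification of a compound microscope is the product of the objective and eyepiece magnifications:
M = M_obj x M_eye = 25 x 5 = 125.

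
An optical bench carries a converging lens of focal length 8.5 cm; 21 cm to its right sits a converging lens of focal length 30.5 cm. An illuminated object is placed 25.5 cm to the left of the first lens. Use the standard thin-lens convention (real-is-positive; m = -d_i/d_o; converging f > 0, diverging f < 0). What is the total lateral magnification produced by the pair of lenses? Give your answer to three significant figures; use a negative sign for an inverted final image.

-0.685

Applying the thin-lens equation to the first lens, 1/8.5 = 1/25.5 + 1/d_i1, which gives d_i1 = 12.750 cm.
Its lateral magnification is m_1 = -d_i1/d_o1 = -(12.750)/25.5 = -0.5000.
The intermediate image is 12.750 cm to the right of lens 1, so d_o2 = L - d_i1 = 21 - 12.750 = 8.250 cm.
Applying the thin-lens equation again with f_2 = 30.5 cm and d_o2 = 8.250 cm gives d_i2 = -11.309 cm.
m_2 = -(-11.309)/(8.250) = 1.3708.
Overall magnification: m = m_1 m_2 = -0.6854.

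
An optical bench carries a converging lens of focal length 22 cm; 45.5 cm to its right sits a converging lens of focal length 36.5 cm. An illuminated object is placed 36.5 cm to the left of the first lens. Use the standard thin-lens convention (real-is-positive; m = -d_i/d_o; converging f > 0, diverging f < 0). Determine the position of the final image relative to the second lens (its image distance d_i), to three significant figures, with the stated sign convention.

7.77 cm

Lens 1: 1/d_i1 = 1/f_1 - 1/d_o1 = 1/22 - 1/36.5 = 0.01806 cm^-1, so d_i1 = 55.379 cm.
Since 55.379 cm > 45.5 cm, the first image lies past the second lens and serves as a virtual object: d_o2 = L - d_i1 = -9.879 cm.
Lens 2: 1/d_i2 = 1/f_2 - 1/d_o2 = 1/36.5 - 1/(-9.879) = 0.12862 cm^-1, so d_i2 = 7.775 cm.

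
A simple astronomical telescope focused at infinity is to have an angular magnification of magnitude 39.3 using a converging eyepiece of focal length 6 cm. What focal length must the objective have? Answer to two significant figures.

|M| = f_obj/|f_eye|, so f_obj = |M| x |f_eye| = 39.3 x 6 = 235.800 cm.

240 cm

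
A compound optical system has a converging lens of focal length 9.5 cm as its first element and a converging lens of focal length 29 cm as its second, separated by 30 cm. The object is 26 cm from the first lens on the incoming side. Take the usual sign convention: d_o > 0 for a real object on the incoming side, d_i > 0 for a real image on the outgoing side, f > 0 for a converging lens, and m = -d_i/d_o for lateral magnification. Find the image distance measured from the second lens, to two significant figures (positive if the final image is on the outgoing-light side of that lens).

First lens: d_i1 = 1/(1/9.5 - 1/26) = 14.970 cm.
Object distance for lens 2: d_o2 = 30 - 14.970 = 15.030 cm.
Second lens: d_i2 = 1/(1/29 - 1/(15.030)) = -31.202 cm.

-31 cm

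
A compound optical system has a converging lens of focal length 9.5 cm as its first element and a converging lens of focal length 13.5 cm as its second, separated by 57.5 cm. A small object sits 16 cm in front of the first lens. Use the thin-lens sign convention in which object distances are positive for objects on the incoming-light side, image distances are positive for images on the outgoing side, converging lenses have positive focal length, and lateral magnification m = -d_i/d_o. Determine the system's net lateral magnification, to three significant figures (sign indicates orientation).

0.957

Applying the thin-lens equation to the first lens, 1/9.5 = 1/16 + 1/d_i1, which gives d_i1 = 23.385 cm.
Its lateral magnification is m_1 = -d_i1/d_o1 = -(23.385)/16 = -1.4615.
Object distance for lens 2: d_o2 = 57.5 - 23.385 = 34.115 cm.
Applying the thin-lens equation again with f_2 = 13.5 cm and d_o2 = 34.115 cm gives d_i2 = 22.340 cm.
m_2 = -(22.340)/(34.115) = -0.6549.
The system's lateral magnification is m_1 m_2 = (-1.4615)(-0.6549) = 0.9571.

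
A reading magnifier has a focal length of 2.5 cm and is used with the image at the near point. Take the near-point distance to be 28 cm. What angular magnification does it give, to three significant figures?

M = 1 + D/f = 1 + 28/2.5 = 12.200.

12.2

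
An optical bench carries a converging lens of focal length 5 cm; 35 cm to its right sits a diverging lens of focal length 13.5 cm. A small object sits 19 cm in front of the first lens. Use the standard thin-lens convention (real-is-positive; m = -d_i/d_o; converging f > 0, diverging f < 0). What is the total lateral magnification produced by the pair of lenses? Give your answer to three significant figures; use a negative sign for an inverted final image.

First lens: d_i1 = 1/(1/5 - 1/19) = 6.786 cm.
m_1 = -(6.786)/19 = -0.3571.
That image sits 28.214 cm in front of the second lens, so d_o2 = 28.214 cm.
Second lens: d_i2 = 1/(1/(-13.5) - 1/(28.214)) = -9.131 cm.
m_2 = -(-9.131)/(28.214) = 0.3236.
The system's lateral magnification is m_1 m_2 = (-0.3571)(0.3236) = -0.1156.

-0.116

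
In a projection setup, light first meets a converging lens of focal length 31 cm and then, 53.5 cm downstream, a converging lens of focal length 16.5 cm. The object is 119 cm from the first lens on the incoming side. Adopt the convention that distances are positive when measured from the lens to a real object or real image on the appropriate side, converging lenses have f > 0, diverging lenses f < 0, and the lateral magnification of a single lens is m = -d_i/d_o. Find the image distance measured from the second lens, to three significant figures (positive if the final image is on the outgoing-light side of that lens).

Applying the thin-lens equation to the first lens, 1/31 = 1/119 + 1/d_i1, which gives d_i1 = 41.920 cm.
Object distance for lens 2: d_o2 = 53.5 - 41.920 = 11.580 cm.
Applying the thin-lens equation again with f_2 = 16.5 cm and d_o2 = 11.580 cm gives d_i2 = -38.830 cm.

-38.8 cm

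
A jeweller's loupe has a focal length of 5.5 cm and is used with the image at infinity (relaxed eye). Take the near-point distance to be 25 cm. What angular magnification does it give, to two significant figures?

M = D/f = 25/5.5 = 4.545.

4.5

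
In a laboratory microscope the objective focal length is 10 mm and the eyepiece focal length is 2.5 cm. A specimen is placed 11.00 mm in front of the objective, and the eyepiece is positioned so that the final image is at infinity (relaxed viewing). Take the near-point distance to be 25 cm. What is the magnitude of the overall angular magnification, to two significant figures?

100

Convert to cm: f_obj = 10 mm = 1 cm; d_o = 11.00 mm = 1.10 cm.
Objective: 1/d_i = 1/f_obj - 1/d_o = 1/1 - 1/1.10 = 0.09091 cm^-1, so d_i = 11.000 cm.
m_obj = -d_i/d_o = -11.000/1.10 = -10.000.
Eyepiece angular magnification (image at infinity): M_eye = D/f_e = 25/2.5 = 10.000.
Overall M = m_obj x M_eye = (-10.000)(10.000) = -100.00.
|M| = 100.00.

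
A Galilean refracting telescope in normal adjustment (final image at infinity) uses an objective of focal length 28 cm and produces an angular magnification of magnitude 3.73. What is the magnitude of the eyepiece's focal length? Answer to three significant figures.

|M| = f_obj/|f_eye|, so |f_eye| = f_obj/|M| = 28/3.73 = 7.507 cm.
(The eyepiece is diverging, so its signed focal length is -7.507 cm.)

7.51 cm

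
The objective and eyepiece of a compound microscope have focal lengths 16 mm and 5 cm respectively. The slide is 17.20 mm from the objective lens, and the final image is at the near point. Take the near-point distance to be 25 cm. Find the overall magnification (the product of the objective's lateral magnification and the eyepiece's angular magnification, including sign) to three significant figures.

-80.0

Convert to cm: f_obj = 16 mm = 1.6 cm; d_o = 17.20 mm = 1.72 cm.
Objective: 1/d_i = 1/f_obj - 1/d_o = 1/1.6 - 1/1.72 = 0.04360 cm^-1, so d_i = 22.933 cm.
m_obj = -d_i/d_o = -22.933/1.72 = -13.333.
Eyepiece angular magnification (image at near point): M_eye = 1 + D/f_e = 1 + 25/5 = 6.000.
Overall M = m_obj x M_eye = (-13.333)(6.000) = -80.00.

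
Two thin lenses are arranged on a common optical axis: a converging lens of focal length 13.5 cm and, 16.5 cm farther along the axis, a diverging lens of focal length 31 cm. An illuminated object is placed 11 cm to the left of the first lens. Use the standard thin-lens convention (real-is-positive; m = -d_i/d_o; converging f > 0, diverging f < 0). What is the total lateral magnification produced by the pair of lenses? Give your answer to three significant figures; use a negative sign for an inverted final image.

Lens 1: 1/d_i1 = 1/f_1 - 1/d_o1 = 1/13.5 - 1/11 = -0.01684 cm^-1, so d_i1 = -59.400 cm.
m_1 = -(-59.400)/11 = 5.4000.
The intermediate image is virtual, 59.400 cm to the left of lens 1, so d_o2 = L - d_i1 = 16.5 - (-59.400) = 75.900 cm.
Lens 2: 1/d_i2 = 1/f_2 - 1/d_o2 = 1/(-31) - 1/(75.900) = -0.04543 cm^-1, so d_i2 = -22.010 cm.
m_2 = -(-22.010)/(75.900) = 0.2900.
Overall magnification: m = m_1 m_2 = 1.5659.

1.57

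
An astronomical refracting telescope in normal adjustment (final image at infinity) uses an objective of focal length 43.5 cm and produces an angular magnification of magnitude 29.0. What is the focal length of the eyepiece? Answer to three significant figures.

|M| = f_obj/f_eye, so f_eye = f_obj/|M| = 43.5/29.0 = 1.500 cm.

1.50 cm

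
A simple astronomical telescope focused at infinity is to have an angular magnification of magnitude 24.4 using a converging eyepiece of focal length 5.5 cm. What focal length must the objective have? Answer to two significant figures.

|M| = f_obj/|f_eye|, so f_obj = |M| x |f_eye| = 24.4 x 5.5 = 134.200 cm.

130 cm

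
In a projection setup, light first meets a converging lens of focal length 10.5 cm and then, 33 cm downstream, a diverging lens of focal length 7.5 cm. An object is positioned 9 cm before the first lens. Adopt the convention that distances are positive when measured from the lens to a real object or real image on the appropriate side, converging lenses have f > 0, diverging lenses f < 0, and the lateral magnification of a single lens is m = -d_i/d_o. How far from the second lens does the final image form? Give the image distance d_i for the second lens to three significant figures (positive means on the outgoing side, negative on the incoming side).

First lens: d_i1 = 1/(1/10.5 - 1/9) = -63.000 cm.
With d_i1 < 0 the first image is virtual and lies on the object side; the object distance for lens 2 is d_o2 = 33 - (-63.000) = 96.000 cm.
Second lens: d_i2 = 1/(1/(-7.5) - 1/(96.000)) = -6.957 cm.

-6.96 cm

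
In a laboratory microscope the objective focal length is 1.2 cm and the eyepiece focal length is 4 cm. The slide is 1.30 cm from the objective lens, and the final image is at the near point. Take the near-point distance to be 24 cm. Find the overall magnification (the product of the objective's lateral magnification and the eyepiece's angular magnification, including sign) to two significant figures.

-84

Objective: 1/d_i = 1/f_obj - 1/d_o = 1/1.2 - 1/1.30 = 0.06410 cm^-1, so d_i = 15.600 cm.
m_obj = -d_i/d_o = -15.600/1.30 = -12.000.
Eyepiece angular magnification (image at near point): M_eye = 1 + D/f_e = 1 + 24/4 = 7.000.
Overall M = m_obj x M_eye = (-12.000)(7.000) = -84.00.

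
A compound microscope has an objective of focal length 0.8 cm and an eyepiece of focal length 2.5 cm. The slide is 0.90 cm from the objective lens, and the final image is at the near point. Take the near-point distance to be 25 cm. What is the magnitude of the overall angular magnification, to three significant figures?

Objective: 1/d_i = 1/f_obj - 1/d_o = 1/0.8 - 1/0.90 = 0.13889 cm^-1, so d_i = 7.200 cm.
m_obj = -d_i/d_o = -7.200/0.90 = -8.000.
Eyepiece angular magnification (image at near point): M_eye = 1 + D/f_e = 1 + 25/2.5 = 11.000.
Overall M = m_obj x M_eye = (-8.000)(11.000) = -88.00.
|M| = 88.00.

88.0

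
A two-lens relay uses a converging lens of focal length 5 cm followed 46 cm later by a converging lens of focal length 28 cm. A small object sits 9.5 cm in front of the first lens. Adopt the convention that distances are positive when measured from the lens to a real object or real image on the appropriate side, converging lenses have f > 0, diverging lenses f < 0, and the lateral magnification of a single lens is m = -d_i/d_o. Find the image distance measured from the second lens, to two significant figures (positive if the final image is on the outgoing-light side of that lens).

Applying the thin-lens equation to the first lens, 1/5 = 1/9.5 + 1/d_i1, which gives d_i1 = 10.556 cm.
The intermediate image is 10.556 cm to the right of lens 1, so d_o2 = L - d_i1 = 46 - 10.556 = 35.444 cm.
Applying the thin-lens equation again with f_2 = 28 cm and d_o2 = 35.444 cm gives d_i2 = 133.313 cm.

130 cm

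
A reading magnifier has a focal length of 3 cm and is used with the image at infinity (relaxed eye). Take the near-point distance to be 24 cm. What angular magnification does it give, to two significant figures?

8.0

M = D/f = 24/3 = 8.000.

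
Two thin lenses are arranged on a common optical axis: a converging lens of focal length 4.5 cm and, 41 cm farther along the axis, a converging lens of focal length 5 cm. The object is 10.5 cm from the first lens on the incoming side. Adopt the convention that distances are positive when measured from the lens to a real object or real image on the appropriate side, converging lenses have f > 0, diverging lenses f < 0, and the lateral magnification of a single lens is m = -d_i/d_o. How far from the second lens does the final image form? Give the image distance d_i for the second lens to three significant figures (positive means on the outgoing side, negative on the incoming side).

Applying the thin-lens equation to the first lens, 1/4.5 = 1/10.5 + 1/d_i1, which gives d_i1 = 7.875 cm.
The intermediate image is 7.875 cm to the right of lens 1, so d_o2 = L - d_i1 = 41 - 7.875 = 33.125 cm.
Applying the thin-lens equation again with f_2 = 5 cm and d_o2 = 33.125 cm gives d_i2 = 5.889 cm.

5.89 cm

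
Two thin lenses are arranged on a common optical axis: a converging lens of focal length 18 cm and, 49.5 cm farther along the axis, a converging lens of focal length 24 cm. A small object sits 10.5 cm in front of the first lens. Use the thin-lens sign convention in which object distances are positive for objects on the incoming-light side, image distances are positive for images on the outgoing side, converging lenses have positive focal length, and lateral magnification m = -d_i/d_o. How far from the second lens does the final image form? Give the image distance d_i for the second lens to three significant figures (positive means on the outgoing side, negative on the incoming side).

First lens: d_i1 = 1/(1/18 - 1/10.5) = -25.200 cm.
The intermediate image is virtual, 25.200 cm to the left of lens 1, so d_o2 = L - d_i1 = 49.5 - (-25.200) = 74.700 cm.
Second lens: d_i2 = 1/(1/24 - 1/(74.700)) = 35.361 cm.

35.4 cm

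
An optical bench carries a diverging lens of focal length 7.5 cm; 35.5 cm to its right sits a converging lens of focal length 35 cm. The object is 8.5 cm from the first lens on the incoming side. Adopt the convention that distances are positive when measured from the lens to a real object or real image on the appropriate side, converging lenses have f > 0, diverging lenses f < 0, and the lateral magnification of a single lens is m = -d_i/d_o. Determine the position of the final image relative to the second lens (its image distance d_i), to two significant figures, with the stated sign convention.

310 cm

Applying the thin-lens equation to the first lens, 1/(-7.5) = 1/8.5 + 1/d_i1, which gives d_i1 = -3.984 cm.
The intermediate image is virtual, 3.984 cm to the left of lens 1, so d_o2 = L - d_i1 = 35.5 - (-3.984) = 39.484 cm.
Applying the thin-lens equation again with f_2 = 35 cm and d_o2 = 39.484 cm gives d_i2 = 308.171 cm.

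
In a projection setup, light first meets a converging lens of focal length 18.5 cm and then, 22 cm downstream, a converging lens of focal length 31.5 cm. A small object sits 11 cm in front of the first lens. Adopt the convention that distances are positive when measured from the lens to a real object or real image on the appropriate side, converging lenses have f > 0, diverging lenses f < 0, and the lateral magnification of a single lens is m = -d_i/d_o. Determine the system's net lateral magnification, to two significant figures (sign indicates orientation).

-4.4

Lens 1: 1/d_i1 = 1/f_1 - 1/d_o1 = 1/18.5 - 1/11 = -0.03686 cm^-1, so d_i1 = -27.133 cm.
m_1 = -(-27.133)/11 = 2.4667.
With d_i1 < 0 the first image is virtual and lies on the object side; the object distance for lens 2 is d_o2 = 22 - (-27.133) = 49.133 cm.
Lens 2: 1/d_i2 = 1/f_2 - 1/d_o2 = 1/31.5 - 1/(49.133) = 0.01139 cm^-1, so d_i2 = 87.771 cm.
m_2 = -(87.771)/(49.133) = -1.7864.
Total m = m_1 x m_2 = (2.4667)(-1.7864) = -4.4064.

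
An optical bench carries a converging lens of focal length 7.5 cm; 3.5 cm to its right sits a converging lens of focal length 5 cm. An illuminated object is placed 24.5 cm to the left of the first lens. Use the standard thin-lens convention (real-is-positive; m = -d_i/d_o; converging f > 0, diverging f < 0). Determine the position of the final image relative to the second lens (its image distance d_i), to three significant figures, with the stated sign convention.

2.97 cm

Applying the thin-lens equation to the first lens, 1/7.5 = 1/24.5 + 1/d_i1, which gives d_i1 = 10.809 cm.
Since 10.809 cm > 3.5 cm, the first image lies past the second lens and serves as a virtual object: d_o2 = L - d_i1 = -7.309 cm.
Applying the thin-lens equation again with f_2 = 5 cm and d_o2 = -7.309 cm gives d_i2 = 2.969 cm.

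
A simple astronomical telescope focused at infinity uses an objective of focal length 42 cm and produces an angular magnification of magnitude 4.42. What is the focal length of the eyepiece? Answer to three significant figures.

|M| = f_obj/f_eye, so f_eye = f_obj/|M| = 42/4.42 = 9.502 cm.

9.50 cm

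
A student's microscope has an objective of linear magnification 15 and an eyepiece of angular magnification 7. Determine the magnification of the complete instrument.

105

The overall magnification of a compound microscope is the product of the objective and eyepiece magnifications:
M = M_obj x M_eye = 15 x 7 = 105.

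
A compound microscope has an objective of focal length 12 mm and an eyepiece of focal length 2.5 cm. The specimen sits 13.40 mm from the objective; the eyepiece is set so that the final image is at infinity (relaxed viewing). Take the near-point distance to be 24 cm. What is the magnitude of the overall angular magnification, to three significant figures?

82.3

Convert to cm: f_obj = 12 mm = 1.2 cm; d_o = 13.40 mm = 1.34 cm.
Objective: 1/d_i = 1/f_obj - 1/d_o = 1/1.2 - 1/1.34 = 0.08706 cm^-1, so d_i = 11.486 cm.
m_obj = -d_i/d_o = -11.486/1.34 = -8.571.
Eyepiece angular magnification (image at infinity): M_eye = D/f_e = 24/2.5 = 9.600.
Overall M = m_obj x M_eye = (-8.571)(9.600) = -82.29.
|M| = 82.29.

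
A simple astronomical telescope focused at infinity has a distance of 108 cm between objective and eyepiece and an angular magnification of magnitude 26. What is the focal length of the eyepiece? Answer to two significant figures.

4.0 cm

In normal adjustment the tube length equals f_obj + f_eye and |M| = f_obj/f_eye.
So f_obj = 26 f_eye and 26 f_eye + f_eye = 108 cm, giving f_eye = 108/27 = 4.000 cm and f_obj = 104.000 cm.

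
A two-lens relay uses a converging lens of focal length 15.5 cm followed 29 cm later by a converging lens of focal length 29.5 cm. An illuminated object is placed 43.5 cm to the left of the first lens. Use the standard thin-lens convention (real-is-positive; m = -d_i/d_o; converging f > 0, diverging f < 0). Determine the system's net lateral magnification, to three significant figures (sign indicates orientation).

-0.664

Applying the thin-lens equation to the first lens, 1/15.5 = 1/43.5 + 1/d_i1, which gives d_i1 = 24.080 cm.
Its lateral magnification is m_1 = -d_i1/d_o1 = -(24.080)/43.5 = -0.5536.
Object distance for lens 2: d_o2 = 29 - 24.080 = 4.920 cm.
Applying the thin-lens equation again with f_2 = 29.5 cm and d_o2 = 4.920 cm gives d_i2 = -5.904 cm.
m_2 = -(-5.904)/(4.920) = 1.2001.
Overall magnification: m = m_1 m_2 = -0.6644.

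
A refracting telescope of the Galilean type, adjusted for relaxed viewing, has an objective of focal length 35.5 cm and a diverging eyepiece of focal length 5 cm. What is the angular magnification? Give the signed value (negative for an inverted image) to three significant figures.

M = -f_obj/f_eye = -35.5/(-5) = 7.100.

7.10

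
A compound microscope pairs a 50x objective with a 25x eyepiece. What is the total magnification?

The overall magnification of a compound microscope is the product of the objective and eyepiece magnifications:
M = M_obj x M_eye = 50 x 25 = 1250.

1250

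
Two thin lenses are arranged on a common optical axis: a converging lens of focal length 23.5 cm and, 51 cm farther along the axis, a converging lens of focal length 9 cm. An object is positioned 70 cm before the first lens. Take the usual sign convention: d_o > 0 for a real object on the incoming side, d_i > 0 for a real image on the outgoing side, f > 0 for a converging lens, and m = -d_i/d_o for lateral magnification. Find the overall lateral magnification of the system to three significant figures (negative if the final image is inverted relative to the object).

0.687

Lens 1: 1/d_i1 = 1/f_1 - 1/d_o1 = 1/23.5 - 1/70 = 0.02827 cm^-1, so d_i1 = 35.376 cm.
m_1 = -(35.376)/70 = -0.5054.
Object distance for lens 2: d_o2 = 51 - 35.376 = 15.624 cm.
Lens 2: 1/d_i2 = 1/f_2 - 1/d_o2 = 1/9 - 1/(15.624) = 0.04711 cm^-1, so d_i2 = 21.229 cm.
m_2 = -(21.229)/(15.624) = -1.3588.
Total m = m_1 x m_2 = (-0.5054)(-1.3588) = 0.6867.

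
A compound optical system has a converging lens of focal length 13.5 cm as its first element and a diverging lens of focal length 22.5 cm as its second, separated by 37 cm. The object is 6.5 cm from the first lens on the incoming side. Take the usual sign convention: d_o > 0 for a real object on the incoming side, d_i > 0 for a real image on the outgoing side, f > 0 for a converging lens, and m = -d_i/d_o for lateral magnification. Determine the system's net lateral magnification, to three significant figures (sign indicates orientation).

First lens: d_i1 = 1/(1/13.5 - 1/6.5) = -12.536 cm.
m_1 = -(-12.536)/6.5 = 1.9286.
With d_i1 < 0 the first image is virtual and lies on the object side; the object distance for lens 2 is d_o2 = 37 - (-12.536) = 49.536 cm.
Second lens: d_i2 = 1/(1/(-22.5) - 1/(49.536)) = -15.472 cm.
m_2 = -(-15.472)/(49.536) = 0.3123.
The system's lateral magnification is m_1 m_2 = (1.9286)(0.3123) = 0.6024.

0.602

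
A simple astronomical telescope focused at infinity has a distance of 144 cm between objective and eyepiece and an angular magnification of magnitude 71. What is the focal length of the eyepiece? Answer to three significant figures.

2.00 cm

In normal adjustment the tube length equals f_obj + f_eye and |M| = f_obj/f_eye.
So f_obj = 71 f_eye and 71 f_eye + f_eye = 144 cm, giving f_eye = 144/72 = 2.000 cm and f_obj = 142.000 cm.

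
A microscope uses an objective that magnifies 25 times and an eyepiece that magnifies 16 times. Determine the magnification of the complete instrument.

400

The overall magnification of a compound microscope is the product of the objective and eyepiece magnifications:
M = M_obj x M_eye = 25 x 16 = 400.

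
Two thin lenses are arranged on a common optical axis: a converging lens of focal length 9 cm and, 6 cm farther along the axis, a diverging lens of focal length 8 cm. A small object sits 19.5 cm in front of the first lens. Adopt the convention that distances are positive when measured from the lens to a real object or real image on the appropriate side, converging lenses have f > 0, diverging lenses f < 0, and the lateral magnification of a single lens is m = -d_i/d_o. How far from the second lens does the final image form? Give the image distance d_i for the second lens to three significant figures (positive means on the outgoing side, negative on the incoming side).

Lens 1: 1/d_i1 = 1/f_1 - 1/d_o1 = 1/9 - 1/19.5 = 0.05983 cm^-1, so d_i1 = 16.714 cm.
Since 16.714 cm > 6 cm, the first image lies past the second lens and serves as a virtual object: d_o2 = L - d_i1 = -10.714 cm.
Lens 2: 1/d_i2 = 1/f_2 - 1/d_o2 = 1/(-8) - 1/(-10.714) = -0.03167 cm^-1, so d_i2 = -31.579 cm.

-31.6 cm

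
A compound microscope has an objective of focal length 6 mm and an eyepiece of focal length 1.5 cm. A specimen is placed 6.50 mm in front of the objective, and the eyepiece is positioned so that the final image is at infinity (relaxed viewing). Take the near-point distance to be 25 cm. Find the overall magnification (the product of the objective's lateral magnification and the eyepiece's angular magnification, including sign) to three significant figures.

-200

Convert to cm: f_obj = 6 mm = 0.6 cm; d_o = 6.50 mm = 0.65 cm.
Objective: 1/d_i = 1/f_obj - 1/d_o = 1/0.6 - 1/0.65 = 0.12821 cm^-1, so d_i = 7.800 cm.
m_obj = -d_i/d_o = -7.800/0.65 = -12.000.
Eyepiece angular magnification (image at infinity): M_eye = D/f_e = 25/1.5 = 16.667.
Overall M = m_obj x M_eye = (-12.000)(16.667) = -200.00.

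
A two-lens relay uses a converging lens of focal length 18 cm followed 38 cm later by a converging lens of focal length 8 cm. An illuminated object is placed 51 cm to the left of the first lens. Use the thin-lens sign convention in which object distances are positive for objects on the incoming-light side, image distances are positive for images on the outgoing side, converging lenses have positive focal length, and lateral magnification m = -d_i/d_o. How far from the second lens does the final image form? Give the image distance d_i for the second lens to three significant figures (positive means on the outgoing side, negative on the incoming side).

37.3 cm

First lens: d_i1 = 1/(1/18 - 1/51) = 27.818 cm.
Object distance for lens 2: d_o2 = 38 - 27.818 = 10.182 cm.
Second lens: d_i2 = 1/(1/8 - 1/(10.182)) = 37.333 cm.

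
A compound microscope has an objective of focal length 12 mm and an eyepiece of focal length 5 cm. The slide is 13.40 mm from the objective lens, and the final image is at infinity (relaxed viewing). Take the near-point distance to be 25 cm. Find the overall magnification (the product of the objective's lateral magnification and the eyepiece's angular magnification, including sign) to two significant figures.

Convert to cm: f_obj = 12 mm = 1.2 cm; d_o = 13.40 mm = 1.34 cm.
Objective: 1/d_i = 1/f_obj - 1/d_o = 1/1.2 - 1/1.34 = 0.08706 cm^-1, so d_i = 11.486 cm.
m_obj = -d_i/d_o = -11.486/1.34 = -8.571.
Eyepiece angular magnification (image at infinity): M_eye = D/f_e = 25/5 = 5.000.
Overall M = m_obj x M_eye = (-8.571)(5.000) = -42.86.

-43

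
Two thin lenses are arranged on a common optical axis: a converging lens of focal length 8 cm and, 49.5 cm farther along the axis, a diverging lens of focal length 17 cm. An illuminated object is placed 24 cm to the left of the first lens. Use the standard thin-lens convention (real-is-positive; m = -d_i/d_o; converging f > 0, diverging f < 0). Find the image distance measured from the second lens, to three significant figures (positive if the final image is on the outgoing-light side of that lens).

First lens: d_i1 = 1/(1/8 - 1/24) = 12.000 cm.
Object distance for lens 2: d_o2 = 49.5 - 12.000 = 37.500 cm.
Second lens: d_i2 = 1/(1/(-17) - 1/(37.500)) = -11.697 cm.

-11.7 cm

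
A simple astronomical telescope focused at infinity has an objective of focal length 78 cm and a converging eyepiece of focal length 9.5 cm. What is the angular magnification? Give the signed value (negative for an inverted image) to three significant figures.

-8.21

M = -f_obj/f_eye = -78/(9.5) = -8.211.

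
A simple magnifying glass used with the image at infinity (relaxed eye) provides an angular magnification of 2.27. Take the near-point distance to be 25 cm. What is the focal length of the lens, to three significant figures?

For the image at infinity, M = D/f.
f = D/M = 25/2.27 = 11.013 cm.

11.0 cm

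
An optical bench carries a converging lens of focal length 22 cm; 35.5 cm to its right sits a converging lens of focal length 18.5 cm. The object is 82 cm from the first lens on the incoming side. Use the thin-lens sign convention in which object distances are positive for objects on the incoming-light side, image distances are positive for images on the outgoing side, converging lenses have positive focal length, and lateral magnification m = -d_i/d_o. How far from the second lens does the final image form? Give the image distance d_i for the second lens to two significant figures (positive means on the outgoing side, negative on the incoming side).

First lens: d_i1 = 1/(1/22 - 1/82) = 30.067 cm.
That image sits 5.433 cm in front of the second lens, so d_o2 = 5.433 cm.
Second lens: d_i2 = 1/(1/18.5 - 1/(5.433)) = -7.693 cm.

-7.7 cm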